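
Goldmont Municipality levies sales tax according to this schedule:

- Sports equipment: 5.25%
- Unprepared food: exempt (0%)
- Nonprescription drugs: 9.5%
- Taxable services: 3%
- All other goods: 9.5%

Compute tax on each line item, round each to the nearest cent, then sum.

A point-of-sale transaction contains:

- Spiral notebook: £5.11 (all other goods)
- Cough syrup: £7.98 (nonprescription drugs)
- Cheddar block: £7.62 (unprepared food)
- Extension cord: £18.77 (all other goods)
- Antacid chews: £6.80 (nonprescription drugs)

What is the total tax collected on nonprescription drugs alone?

£1.41

Cough syrup £7.98: nonprescription drugs → 9.5% → £0.76
Antacid chews £6.80: nonprescription drugs → 9.5% → £0.65
Tax on nonprescription drugs = £0.76 + £0.65 = £1.41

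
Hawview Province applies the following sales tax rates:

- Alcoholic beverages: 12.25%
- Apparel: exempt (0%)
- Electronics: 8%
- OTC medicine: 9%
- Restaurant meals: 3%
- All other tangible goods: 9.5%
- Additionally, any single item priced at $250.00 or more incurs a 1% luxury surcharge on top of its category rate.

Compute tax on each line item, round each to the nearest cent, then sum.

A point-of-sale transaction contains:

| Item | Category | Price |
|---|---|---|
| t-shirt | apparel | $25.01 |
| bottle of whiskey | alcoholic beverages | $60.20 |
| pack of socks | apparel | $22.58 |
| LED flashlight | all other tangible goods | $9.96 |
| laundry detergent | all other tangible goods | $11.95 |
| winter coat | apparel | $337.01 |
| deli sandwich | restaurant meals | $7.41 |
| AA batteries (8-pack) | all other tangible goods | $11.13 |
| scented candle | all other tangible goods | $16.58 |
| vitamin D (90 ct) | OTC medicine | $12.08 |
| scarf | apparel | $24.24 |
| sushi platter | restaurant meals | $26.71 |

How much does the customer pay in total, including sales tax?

$582.44

T-shirt $25.01: apparel → 0% → $0.00
Bottle of whiskey $60.20: alcoholic beverages → 12.25% → $7.37
Pack of socks $22.58: apparel → 0% → $0.00
LED flashlight $9.96: all other tangible goods → 9.5% → $0.95
Laundry detergent $11.95: all other tangible goods → 9.5% → $1.14
Winter coat $337.01: apparel → 0% + 1% surcharge = 1% → $3.37
Deli sandwich $7.41: restaurant meals → 3% → $0.22
AA batteries (8-pack) $11.13: all other tangible goods → 9.5% → $1.06
Scented candle $16.58: all other tangible goods → 9.5% → $1.58
Vitamin D (90 ct) $12.08: OTC medicine → 9% → $1.09
Scarf $24.24: apparel → 0% → $0.00
Sushi platter $26.71: restaurant meals → 3% → $0.80
Subtotal = $564.86; tax = $17.58; total due = $582.44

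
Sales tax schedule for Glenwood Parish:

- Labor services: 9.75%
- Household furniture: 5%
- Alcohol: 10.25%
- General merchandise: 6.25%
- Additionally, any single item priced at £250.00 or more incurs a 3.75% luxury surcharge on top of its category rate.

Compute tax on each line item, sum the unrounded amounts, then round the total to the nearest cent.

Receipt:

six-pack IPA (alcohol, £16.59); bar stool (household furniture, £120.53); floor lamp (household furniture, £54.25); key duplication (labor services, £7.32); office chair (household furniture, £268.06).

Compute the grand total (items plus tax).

£501.36

Six-pack IPA £16.59: alcohol → 10.25% → £1.700475
Bar stool £120.53: household furniture → 5% → £6.0265
Floor lamp £54.25: household furniture → 5% → £2.7125
Key duplication £7.32: labor services → 9.75% → £0.7137
Office chair £268.06: household furniture → 5% + 3.75% surcharge = 8.75% → £23.45525
Subtotal = £466.75; unrounded tax = £34.608425 → £34.61; total due = £501.36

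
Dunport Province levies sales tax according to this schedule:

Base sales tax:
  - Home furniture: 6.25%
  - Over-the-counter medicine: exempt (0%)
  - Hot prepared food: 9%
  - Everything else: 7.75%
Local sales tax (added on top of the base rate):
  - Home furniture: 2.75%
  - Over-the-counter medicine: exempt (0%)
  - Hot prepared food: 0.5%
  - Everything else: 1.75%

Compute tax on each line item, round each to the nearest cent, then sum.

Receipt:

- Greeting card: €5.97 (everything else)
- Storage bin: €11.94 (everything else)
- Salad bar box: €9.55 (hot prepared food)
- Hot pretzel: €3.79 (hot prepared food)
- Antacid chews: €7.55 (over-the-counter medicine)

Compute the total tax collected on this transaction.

Greeting card €5.97: everything else → 7.75% + 1.75% local = 9.5% → €0.57
Storage bin €11.94: everything else → 7.75% + 1.75% local = 9.5% → €1.13
Salad bar box €9.55: hot prepared food → 9% + 0.5% local = 9.5% → €0.91
Hot pretzel €3.79: hot prepared food → 9% + 0.5% local = 9.5% → €0.36
Antacid chews €7.55: over-the-counter medicine → 0% + 0% local = 0% → €0.00
Total tax = €0.57 + €1.13 + €0.91 + €0.36 = €2.97

€2.97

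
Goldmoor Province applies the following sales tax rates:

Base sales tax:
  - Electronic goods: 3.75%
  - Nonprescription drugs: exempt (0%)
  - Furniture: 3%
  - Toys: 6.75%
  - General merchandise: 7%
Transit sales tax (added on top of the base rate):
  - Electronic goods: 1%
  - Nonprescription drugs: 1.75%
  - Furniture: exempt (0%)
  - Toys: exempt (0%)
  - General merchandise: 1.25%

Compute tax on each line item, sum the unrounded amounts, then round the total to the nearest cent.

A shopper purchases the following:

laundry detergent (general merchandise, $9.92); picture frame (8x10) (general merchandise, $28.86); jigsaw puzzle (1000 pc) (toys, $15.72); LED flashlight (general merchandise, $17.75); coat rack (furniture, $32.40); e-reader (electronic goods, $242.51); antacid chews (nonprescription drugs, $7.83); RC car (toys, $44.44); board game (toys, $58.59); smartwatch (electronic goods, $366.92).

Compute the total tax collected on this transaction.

$42.74

Laundry detergent $9.92: general merchandise → 7% + 1.25% transit = 8.25% → $0.8184
Picture frame (8x10) $28.86: general merchandise → 7% + 1.25% transit = 8.25% → $2.38095
Jigsaw puzzle (1000 pc) $15.72: toys → 6.75% + 0% transit = 6.75% → $1.0611
LED flashlight $17.75: general merchandise → 7% + 1.25% transit = 8.25% → $1.464375
Coat rack $32.40: furniture → 3% + 0% transit = 3% → $0.972
E-reader $242.51: electronic goods → 3.75% + 1% transit = 4.75% → $11.519225
Antacid chews $7.83: nonprescription drugs → 0% + 1.75% transit = 1.75% → $0.137025
RC car $44.44: toys → 6.75% + 0% transit = 6.75% → $2.9997
Board game $58.59: toys → 6.75% + 0% transit = 6.75% → $3.954825
Smartwatch $366.92: electronic goods → 3.75% + 1% transit = 4.75% → $17.4287
Unrounded tax sum = $42.7363 → $42.74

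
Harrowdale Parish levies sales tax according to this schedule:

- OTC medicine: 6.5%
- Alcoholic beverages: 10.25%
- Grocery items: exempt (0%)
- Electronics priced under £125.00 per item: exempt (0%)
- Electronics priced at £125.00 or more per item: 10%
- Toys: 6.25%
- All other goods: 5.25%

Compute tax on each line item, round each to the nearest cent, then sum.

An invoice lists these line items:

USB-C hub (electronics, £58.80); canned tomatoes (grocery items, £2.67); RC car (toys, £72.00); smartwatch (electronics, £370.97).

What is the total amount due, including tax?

£546.04

USB-C hub £58.80: electronics, under £125.00 → 0% → £0.00
Canned tomatoes £2.67: grocery items → 0% → £0.00
RC car £72.00: toys → 6.25% → £4.50
Smartwatch £370.97: electronics, £125.00 or more → 10% → £37.10
Subtotal = £504.44; tax = £41.60; total due = £546.04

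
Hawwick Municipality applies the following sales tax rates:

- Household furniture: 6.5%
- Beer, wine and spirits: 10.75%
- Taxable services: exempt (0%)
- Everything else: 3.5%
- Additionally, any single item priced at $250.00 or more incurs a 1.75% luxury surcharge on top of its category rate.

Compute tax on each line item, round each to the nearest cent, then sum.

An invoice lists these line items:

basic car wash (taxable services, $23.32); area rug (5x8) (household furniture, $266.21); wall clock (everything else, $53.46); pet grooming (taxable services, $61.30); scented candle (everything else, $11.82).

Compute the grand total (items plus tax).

Basic car wash $23.32: taxable services → 0% → $0.00
Area rug (5x8) $266.21: household furniture → 6.5% + 1.75% surcharge = 8.25% → $21.96
Wall clock $53.46: everything else → 3.5% → $1.87
Pet grooming $61.30: taxable services → 0% → $0.00
Scented candle $11.82: everything else → 3.5% → $0.41
Subtotal = $416.11; tax = $24.24; total due = $440.35

$440.35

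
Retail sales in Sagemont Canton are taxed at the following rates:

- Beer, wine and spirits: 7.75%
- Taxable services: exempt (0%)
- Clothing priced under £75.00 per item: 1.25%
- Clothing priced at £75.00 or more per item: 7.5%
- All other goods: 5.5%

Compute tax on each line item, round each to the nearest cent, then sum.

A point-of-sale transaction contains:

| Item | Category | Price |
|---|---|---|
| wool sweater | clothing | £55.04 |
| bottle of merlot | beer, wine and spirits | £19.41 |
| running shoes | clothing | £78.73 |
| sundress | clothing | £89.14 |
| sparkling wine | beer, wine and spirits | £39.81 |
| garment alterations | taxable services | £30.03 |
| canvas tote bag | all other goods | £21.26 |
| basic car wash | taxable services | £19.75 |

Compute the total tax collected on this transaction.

Wool sweater £55.04: clothing, under £75.00 → 1.25% → £0.69
Bottle of merlot £19.41: beer, wine and spirits → 7.75% → £1.50
Running shoes £78.73: clothing, £75.00 or more → 7.5% → £5.90
Sundress £89.14: clothing, £75.00 or more → 7.5% → £6.69
Sparkling wine £39.81: beer, wine and spirits → 7.75% → £3.09
Garment alterations £30.03: taxable services → 0% → £0.00
Canvas tote bag £21.26: all other goods → 5.5% → £1.17
Basic car wash £19.75: taxable services → 0% → £0.00
Total tax = £0.69 + £1.50 + £5.90 + £6.69 + £3.09 + £1.17 = £19.04

£19.04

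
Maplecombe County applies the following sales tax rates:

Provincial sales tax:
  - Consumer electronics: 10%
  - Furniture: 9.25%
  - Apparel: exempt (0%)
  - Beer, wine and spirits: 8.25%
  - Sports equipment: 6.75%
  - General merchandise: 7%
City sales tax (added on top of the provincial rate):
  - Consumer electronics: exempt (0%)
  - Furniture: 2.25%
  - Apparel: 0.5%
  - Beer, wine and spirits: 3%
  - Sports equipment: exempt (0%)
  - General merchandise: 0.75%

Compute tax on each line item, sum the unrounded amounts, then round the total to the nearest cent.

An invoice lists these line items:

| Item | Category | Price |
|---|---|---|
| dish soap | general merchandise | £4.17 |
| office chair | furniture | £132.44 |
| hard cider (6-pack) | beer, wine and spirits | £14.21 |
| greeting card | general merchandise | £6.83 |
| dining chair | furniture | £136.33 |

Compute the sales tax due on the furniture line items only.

£30.91

Office chair £132.44: furniture → 9.25% + 2.25% city = 11.5% → £15.2306
Dining chair £136.33: furniture → 9.25% + 2.25% city = 11.5% → £15.67795
Tax on furniture: unrounded sum = £30.90855 → £30.91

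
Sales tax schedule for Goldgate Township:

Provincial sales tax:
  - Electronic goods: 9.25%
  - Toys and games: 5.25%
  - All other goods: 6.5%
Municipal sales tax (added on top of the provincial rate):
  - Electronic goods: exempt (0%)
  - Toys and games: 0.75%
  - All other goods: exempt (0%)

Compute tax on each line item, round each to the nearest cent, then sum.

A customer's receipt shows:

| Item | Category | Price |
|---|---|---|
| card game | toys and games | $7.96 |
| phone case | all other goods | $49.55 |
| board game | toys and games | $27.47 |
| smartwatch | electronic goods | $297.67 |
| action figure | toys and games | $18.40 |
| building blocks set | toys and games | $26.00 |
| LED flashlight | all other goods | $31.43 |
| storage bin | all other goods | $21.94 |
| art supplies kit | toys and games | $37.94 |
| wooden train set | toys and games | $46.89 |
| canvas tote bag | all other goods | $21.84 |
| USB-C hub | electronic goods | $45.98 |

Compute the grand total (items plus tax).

$682.84

Card game $7.96: toys and games → 5.25% + 0.75% municipal = 6% → $0.48
Phone case $49.55: all other goods → 6.5% + 0% municipal = 6.5% → $3.22
Board game $27.47: toys and games → 5.25% + 0.75% municipal = 6% → $1.65
Smartwatch $297.67: electronic goods → 9.25% + 0% municipal = 9.25% → $27.53
Action figure $18.40: toys and games → 5.25% + 0.75% municipal = 6% → $1.10
Building blocks set $26.00: toys and games → 5.25% + 0.75% municipal = 6% → $1.56
LED flashlight $31.43: all other goods → 6.5% + 0% municipal = 6.5% → $2.04
Storage bin $21.94: all other goods → 6.5% + 0% municipal = 6.5% → $1.43
Art supplies kit $37.94: toys and games → 5.25% + 0.75% municipal = 6% → $2.28
Wooden train set $46.89: toys and games → 5.25% + 0.75% municipal = 6% → $2.81
Canvas tote bag $21.84: all other goods → 6.5% + 0% municipal = 6.5% → $1.42
USB-C hub $45.98: electronic goods → 9.25% + 0% municipal = 9.25% → $4.25
Subtotal = $633.07; tax = $49.77; total due = $682.84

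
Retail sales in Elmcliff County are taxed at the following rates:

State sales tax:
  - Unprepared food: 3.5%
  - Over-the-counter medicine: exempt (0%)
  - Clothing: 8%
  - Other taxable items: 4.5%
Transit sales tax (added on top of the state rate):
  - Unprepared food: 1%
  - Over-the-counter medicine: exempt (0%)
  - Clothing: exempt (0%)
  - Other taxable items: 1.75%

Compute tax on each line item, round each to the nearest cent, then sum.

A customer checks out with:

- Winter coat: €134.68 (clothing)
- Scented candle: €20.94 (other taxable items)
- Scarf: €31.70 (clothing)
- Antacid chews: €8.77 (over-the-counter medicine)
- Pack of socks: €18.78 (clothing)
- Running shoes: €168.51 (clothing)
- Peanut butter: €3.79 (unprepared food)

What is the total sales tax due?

Winter coat €134.68: clothing → 8% + 0% transit = 8% → €10.77
Scented candle €20.94: other taxable items → 4.5% + 1.75% transit = 6.25% → €1.31
Scarf €31.70: clothing → 8% + 0% transit = 8% → €2.54
Antacid chews €8.77: over-the-counter medicine → 0% + 0% transit = 0% → €0.00
Pack of socks €18.78: clothing → 8% + 0% transit = 8% → €1.50
Running shoes €168.51: clothing → 8% + 0% transit = 8% → €13.48
Peanut butter €3.79: unprepared food → 3.5% + 1% transit = 4.5% → €0.17
Total tax = €10.77 + €1.31 + €2.54 + €1.50 + €13.48 + €0.17 = €29.77

€29.77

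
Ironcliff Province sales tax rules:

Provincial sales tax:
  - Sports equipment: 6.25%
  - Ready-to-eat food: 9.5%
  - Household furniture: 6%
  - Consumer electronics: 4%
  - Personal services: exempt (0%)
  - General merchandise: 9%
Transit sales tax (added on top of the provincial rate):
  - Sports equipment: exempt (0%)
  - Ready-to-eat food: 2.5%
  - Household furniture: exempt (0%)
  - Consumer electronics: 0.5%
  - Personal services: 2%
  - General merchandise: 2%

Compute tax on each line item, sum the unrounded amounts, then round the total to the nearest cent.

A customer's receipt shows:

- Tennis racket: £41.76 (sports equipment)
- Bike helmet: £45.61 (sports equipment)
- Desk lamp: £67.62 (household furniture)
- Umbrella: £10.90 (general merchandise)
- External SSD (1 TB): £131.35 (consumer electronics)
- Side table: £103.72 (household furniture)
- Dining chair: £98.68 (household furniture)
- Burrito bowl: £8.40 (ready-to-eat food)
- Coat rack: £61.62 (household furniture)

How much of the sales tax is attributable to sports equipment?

Tennis racket £41.76: sports equipment → 6.25% + 0% transit = 6.25% → £2.61
Bike helmet £45.61: sports equipment → 6.25% + 0% transit = 6.25% → £2.850625
Tax on sports equipment: unrounded sum = £5.460625 → £5.46

£5.46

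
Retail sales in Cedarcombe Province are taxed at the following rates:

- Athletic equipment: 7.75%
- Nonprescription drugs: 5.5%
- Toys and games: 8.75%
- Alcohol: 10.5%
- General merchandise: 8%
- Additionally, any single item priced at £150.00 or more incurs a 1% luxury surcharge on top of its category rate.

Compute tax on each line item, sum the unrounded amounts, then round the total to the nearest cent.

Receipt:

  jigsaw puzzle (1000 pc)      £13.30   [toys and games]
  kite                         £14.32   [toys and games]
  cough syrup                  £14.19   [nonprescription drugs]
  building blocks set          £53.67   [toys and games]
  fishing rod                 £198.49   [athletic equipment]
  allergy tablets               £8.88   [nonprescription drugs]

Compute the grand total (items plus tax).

Jigsaw puzzle (1000 pc) £13.30: toys and games → 8.75% → £1.16375
Kite £14.32: toys and games → 8.75% → £1.253
Cough syrup £14.19: nonprescription drugs → 5.5% → £0.78045
Building blocks set £53.67: toys and games → 8.75% → £4.696125
Fishing rod £198.49: athletic equipment → 7.75% + 1% surcharge = 8.75% → £17.367875
Allergy tablets £8.88: nonprescription drugs → 5.5% → £0.4884
Subtotal = £302.85; unrounded tax = £25.7496 → £25.75; total due = £328.60

£328.60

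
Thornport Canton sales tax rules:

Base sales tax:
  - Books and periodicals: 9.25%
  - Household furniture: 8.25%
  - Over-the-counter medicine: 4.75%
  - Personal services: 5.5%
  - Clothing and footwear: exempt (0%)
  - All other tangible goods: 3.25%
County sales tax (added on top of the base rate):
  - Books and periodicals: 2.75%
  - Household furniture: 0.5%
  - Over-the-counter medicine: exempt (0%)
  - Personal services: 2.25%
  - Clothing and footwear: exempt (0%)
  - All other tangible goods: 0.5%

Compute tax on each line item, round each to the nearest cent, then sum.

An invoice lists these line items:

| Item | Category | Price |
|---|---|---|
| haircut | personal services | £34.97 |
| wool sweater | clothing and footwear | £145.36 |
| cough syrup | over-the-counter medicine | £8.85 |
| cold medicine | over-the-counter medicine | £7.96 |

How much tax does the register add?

£3.51

Haircut £34.97: personal services → 5.5% + 2.25% county = 7.75% → £2.71
Wool sweater £145.36: clothing and footwear → 0% + 0% county = 0% → £0.00
Cough syrup £8.85: over-the-counter medicine → 4.75% + 0% county = 4.75% → £0.42
Cold medicine £7.96: over-the-counter medicine → 4.75% + 0% county = 4.75% → £0.38
Total tax = £2.71 + £0.42 + £0.38 = £3.51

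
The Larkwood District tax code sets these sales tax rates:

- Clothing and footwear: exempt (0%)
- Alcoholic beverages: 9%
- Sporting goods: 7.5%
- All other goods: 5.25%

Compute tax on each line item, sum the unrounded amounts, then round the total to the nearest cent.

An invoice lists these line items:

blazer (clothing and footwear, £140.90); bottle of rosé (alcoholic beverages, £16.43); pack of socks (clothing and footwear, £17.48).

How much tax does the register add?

Blazer £140.90: clothing and footwear → 0% → £0.00
Bottle of rosé £16.43: alcoholic beverages → 9% → £1.4787
Pack of socks £17.48: clothing and footwear → 0% → £0.00
Unrounded tax sum = £1.4787 → £1.48

£1.48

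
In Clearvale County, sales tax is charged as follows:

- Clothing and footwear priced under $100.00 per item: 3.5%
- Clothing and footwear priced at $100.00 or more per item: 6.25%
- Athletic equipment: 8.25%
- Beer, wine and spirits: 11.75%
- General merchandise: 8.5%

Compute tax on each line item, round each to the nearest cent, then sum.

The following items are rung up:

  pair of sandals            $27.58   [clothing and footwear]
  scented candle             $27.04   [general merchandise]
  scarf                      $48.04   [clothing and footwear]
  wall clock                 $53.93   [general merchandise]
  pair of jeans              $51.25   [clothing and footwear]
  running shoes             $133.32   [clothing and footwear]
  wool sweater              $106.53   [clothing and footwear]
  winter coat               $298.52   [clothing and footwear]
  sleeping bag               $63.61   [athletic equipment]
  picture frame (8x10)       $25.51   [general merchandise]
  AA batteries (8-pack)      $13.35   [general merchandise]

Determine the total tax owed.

$53.52

Pair of sandals $27.58: clothing and footwear, under $100.00 → 3.5% → $0.97
Scented candle $27.04: general merchandise → 8.5% → $2.30
Scarf $48.04: clothing and footwear, under $100.00 → 3.5% → $1.68
Wall clock $53.93: general merchandise → 8.5% → $4.58
Pair of jeans $51.25: clothing and footwear, under $100.00 → 3.5% → $1.79
Running shoes $133.32: clothing and footwear, $100.00 or more → 6.25% → $8.33
Wool sweater $106.53: clothing and footwear, $100.00 or more → 6.25% → $6.66
Winter coat $298.52: clothing and footwear, $100.00 or more → 6.25% → $18.66
Sleeping bag $63.61: athletic equipment → 8.25% → $5.25
Picture frame (8x10) $25.51: general merchandise → 8.5% → $2.17
AA batteries (8-pack) $13.35: general merchandise → 8.5% → $1.13
Total tax = $0.97 + $2.30 + $1.68 + $4.58 + $1.79 + $8.33 + $6.66 + $18.66 + $5.25 + $2.17 + $1.13 = $53.52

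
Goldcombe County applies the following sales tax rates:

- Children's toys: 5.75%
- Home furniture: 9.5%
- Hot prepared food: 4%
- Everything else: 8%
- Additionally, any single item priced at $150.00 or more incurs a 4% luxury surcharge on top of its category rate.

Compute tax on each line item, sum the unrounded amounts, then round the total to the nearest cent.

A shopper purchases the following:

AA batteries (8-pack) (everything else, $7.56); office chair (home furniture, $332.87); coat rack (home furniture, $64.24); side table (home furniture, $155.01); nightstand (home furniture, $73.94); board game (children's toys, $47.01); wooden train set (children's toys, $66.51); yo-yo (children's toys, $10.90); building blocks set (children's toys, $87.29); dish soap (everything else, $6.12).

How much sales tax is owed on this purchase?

$92.26

AA batteries (8-pack) $7.56: everything else → 8% → $0.6048
Office chair $332.87: home furniture → 9.5% + 4% surcharge = 13.5% → $44.93745
Coat rack $64.24: home furniture → 9.5% → $6.1028
Side table $155.01: home furniture → 9.5% + 4% surcharge = 13.5% → $20.92635
Nightstand $73.94: home furniture → 9.5% → $7.0243
Board game $47.01: children's toys → 5.75% → $2.703075
Wooden train set $66.51: children's toys → 5.75% → $3.824325
Yo-yo $10.90: children's toys → 5.75% → $0.62675
Building blocks set $87.29: children's toys → 5.75% → $5.019175
Dish soap $6.12: everything else → 8% → $0.4896
Unrounded tax sum = $92.258625 → $92.26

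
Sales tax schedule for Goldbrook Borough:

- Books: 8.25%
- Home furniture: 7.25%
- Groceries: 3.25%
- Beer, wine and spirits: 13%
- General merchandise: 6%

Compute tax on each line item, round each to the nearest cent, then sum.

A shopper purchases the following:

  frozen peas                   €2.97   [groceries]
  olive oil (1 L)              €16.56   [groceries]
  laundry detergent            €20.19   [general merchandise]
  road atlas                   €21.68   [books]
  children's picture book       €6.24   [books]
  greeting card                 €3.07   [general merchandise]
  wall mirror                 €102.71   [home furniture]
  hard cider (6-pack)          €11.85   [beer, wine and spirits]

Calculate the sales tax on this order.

€13.32

Frozen peas €2.97: groceries → 3.25% → €0.10
Olive oil (1 L) €16.56: groceries → 3.25% → €0.54
Laundry detergent €20.19: general merchandise → 6% → €1.21
Road atlas €21.68: books → 8.25% → €1.79
Children's picture book €6.24: books → 8.25% → €0.51
Greeting card €3.07: general merchandise → 6% → €0.18
Wall mirror €102.71: home furniture → 7.25% → €7.45
Hard cider (6-pack) €11.85: beer, wine and spirits → 13% → €1.54
Total tax = €0.10 + €0.54 + €1.21 + €1.79 + €0.51 + €0.18 + €7.45 + €1.54 = €13.32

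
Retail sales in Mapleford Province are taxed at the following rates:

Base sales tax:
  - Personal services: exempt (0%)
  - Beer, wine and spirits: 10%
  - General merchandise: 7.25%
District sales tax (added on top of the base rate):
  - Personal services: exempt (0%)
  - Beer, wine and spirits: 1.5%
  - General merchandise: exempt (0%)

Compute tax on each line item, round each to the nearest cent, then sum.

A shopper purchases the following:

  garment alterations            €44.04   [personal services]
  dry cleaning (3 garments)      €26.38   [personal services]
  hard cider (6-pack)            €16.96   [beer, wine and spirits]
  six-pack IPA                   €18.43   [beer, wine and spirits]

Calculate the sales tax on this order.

€4.07

Garment alterations €44.04: personal services → 0% + 0% district = 0% → €0.00
Dry cleaning (3 garments) €26.38: personal services → 0% + 0% district = 0% → €0.00
Hard cider (6-pack) €16.96: beer, wine and spirits → 10% + 1.5% district = 11.5% → €1.95
Six-pack IPA €18.43: beer, wine and spirits → 10% + 1.5% district = 11.5% → €2.12
Total tax = €1.95 + €2.12 = €4.07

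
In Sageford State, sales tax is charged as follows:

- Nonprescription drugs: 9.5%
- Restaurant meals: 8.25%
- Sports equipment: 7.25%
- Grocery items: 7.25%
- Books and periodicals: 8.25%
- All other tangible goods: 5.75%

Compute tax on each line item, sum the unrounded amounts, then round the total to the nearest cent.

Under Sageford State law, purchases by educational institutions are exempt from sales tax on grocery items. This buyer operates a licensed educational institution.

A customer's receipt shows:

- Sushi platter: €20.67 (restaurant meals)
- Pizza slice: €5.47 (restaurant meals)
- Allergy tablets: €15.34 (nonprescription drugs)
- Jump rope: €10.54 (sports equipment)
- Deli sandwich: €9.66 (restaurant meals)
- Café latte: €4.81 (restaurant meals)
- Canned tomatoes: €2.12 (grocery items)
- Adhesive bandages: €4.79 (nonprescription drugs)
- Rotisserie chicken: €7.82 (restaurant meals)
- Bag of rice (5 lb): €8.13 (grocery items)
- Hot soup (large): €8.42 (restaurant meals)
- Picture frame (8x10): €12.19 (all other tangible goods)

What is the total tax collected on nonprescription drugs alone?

€1.91

Allergy tablets €15.34: nonprescription drugs → 9.5% → €1.4573
Adhesive bandages €4.79: nonprescription drugs → 9.5% → €0.45505
Tax on nonprescription drugs: unrounded sum = €1.91235 → €1.91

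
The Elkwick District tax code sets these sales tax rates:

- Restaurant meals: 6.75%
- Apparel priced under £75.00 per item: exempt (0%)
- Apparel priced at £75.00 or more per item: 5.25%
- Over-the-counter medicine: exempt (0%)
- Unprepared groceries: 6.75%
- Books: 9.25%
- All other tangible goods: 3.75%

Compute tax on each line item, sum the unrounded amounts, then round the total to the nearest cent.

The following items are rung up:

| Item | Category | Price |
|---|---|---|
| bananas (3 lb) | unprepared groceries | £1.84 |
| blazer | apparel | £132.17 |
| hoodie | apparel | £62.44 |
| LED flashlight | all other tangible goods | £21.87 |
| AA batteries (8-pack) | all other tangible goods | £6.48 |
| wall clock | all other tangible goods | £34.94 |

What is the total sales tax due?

Bananas (3 lb) £1.84: unprepared groceries → 6.75% → £0.1242
Blazer £132.17: apparel, £75.00 or more → 5.25% → £6.938925
Hoodie £62.44: apparel, under £75.00 → 0% → £0.00
LED flashlight £21.87: all other tangible goods → 3.75% → £0.820125
AA batteries (8-pack) £6.48: all other tangible goods → 3.75% → £0.243
Wall clock £34.94: all other tangible goods → 3.75% → £1.31025
Unrounded tax sum = £9.4365 → £9.44

£9.44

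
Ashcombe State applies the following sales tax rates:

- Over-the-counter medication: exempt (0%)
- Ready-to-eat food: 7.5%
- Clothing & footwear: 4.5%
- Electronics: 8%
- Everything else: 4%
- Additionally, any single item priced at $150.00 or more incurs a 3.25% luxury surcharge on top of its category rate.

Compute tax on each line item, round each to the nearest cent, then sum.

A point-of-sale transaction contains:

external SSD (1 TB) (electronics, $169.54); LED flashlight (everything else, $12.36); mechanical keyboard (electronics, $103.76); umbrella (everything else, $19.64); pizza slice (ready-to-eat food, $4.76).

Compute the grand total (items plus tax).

External SSD (1 TB) $169.54: electronics → 8% + 3.25% surcharge = 11.25% → $19.07
LED flashlight $12.36: everything else → 4% → $0.49
Mechanical keyboard $103.76: electronics → 8% → $8.30
Umbrella $19.64: everything else → 4% → $0.79
Pizza slice $4.76: ready-to-eat food → 7.5% → $0.36
Subtotal = $310.06; tax = $29.01; total due = $339.07

$339.07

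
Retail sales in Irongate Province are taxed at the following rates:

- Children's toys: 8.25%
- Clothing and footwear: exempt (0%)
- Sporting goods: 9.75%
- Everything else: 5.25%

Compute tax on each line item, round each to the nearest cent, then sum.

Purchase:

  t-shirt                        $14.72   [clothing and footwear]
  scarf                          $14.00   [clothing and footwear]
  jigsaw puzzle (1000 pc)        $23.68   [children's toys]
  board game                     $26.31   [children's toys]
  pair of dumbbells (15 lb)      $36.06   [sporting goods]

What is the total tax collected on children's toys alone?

Jigsaw puzzle (1000 pc) $23.68: children's toys → 8.25% → $1.95
Board game $26.31: children's toys → 8.25% → $2.17
Tax on children's toys = $1.95 + $2.17 = $4.12

$4.12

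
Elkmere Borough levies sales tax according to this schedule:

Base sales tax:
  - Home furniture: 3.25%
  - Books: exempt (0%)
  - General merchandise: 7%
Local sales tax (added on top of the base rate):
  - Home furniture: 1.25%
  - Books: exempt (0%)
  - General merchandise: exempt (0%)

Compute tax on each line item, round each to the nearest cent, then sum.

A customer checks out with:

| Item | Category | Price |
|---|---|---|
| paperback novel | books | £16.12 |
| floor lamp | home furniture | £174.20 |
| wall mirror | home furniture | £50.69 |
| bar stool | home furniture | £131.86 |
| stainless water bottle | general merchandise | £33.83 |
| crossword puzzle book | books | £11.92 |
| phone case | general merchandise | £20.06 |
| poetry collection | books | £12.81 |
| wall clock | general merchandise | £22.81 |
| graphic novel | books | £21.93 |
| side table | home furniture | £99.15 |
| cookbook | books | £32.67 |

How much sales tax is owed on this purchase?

£25.88

Paperback novel £16.12: books → 0% + 0% local = 0% → £0.00
Floor lamp £174.20: home furniture → 3.25% + 1.25% local = 4.5% → £7.84
Wall mirror £50.69: home furniture → 3.25% + 1.25% local = 4.5% → £2.28
Bar stool £131.86: home furniture → 3.25% + 1.25% local = 4.5% → £5.93
Stainless water bottle £33.83: general merchandise → 7% + 0% local = 7% → £2.37
Crossword puzzle book £11.92: books → 0% + 0% local = 0% → £0.00
Phone case £20.06: general merchandise → 7% + 0% local = 7% → £1.40
Poetry collection £12.81: books → 0% + 0% local = 0% → £0.00
Wall clock £22.81: general merchandise → 7% + 0% local = 7% → £1.60
Graphic novel £21.93: books → 0% + 0% local = 0% → £0.00
Side table £99.15: home furniture → 3.25% + 1.25% local = 4.5% → £4.46
Cookbook £32.67: books → 0% + 0% local = 0% → £0.00
Total tax = £7.84 + £2.28 + £5.93 + £2.37 + £1.40 + £1.60 + £4.46 = £25.88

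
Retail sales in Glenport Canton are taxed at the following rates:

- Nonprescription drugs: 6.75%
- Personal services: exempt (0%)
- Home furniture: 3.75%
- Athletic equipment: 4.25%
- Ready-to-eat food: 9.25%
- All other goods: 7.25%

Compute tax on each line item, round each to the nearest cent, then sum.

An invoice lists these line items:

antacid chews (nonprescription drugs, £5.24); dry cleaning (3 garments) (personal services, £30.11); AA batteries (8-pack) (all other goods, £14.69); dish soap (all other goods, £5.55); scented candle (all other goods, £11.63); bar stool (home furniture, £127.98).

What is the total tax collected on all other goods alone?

£2.31

AA batteries (8-pack) £14.69: all other goods → 7.25% → £1.07
Dish soap £5.55: all other goods → 7.25% → £0.40
Scented candle £11.63: all other goods → 7.25% → £0.84
Tax on all other goods = £1.07 + £0.40 + £0.84 = £2.31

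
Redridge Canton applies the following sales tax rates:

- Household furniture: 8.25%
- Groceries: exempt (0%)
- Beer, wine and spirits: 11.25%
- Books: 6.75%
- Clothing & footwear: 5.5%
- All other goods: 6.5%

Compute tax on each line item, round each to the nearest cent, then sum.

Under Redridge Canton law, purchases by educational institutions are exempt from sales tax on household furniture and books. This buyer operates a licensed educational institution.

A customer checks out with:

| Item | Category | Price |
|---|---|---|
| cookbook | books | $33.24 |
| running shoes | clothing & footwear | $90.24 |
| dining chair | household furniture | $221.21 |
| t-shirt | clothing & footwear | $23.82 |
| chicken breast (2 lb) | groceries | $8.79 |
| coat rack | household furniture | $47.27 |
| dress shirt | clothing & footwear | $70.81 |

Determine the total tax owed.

Cookbook $33.24: books, buyer-exempt → 0% → $0.00
Running shoes $90.24: clothing & footwear → 5.5% → $4.96
Dining chair $221.21: household furniture, buyer-exempt → 0% → $0.00
T-shirt $23.82: clothing & footwear → 5.5% → $1.31
Chicken breast (2 lb) $8.79: groceries → 0% → $0.00
Coat rack $47.27: household furniture, buyer-exempt → 0% → $0.00
Dress shirt $70.81: clothing & footwear → 5.5% → $3.89
Total tax = $4.96 + $1.31 + $3.89 = $10.16

$10.16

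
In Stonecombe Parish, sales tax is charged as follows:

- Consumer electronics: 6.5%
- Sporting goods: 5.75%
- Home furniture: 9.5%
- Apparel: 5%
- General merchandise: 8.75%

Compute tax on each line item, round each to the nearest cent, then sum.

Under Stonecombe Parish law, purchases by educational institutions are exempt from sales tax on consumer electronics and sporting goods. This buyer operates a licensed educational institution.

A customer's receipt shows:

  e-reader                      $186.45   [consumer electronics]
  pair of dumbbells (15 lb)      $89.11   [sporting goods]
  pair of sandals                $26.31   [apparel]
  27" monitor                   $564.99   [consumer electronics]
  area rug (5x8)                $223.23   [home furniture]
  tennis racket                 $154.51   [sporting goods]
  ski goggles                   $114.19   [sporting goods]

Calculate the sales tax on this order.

$22.53

E-reader $186.45: consumer electronics, buyer-exempt → 0% → $0.00
Pair of dumbbells (15 lb) $89.11: sporting goods, buyer-exempt → 0% → $0.00
Pair of sandals $26.31: apparel → 5% → $1.32
27" monitor $564.99: consumer electronics, buyer-exempt → 0% → $0.00
Area rug (5x8) $223.23: home furniture → 9.5% → $21.21
Tennis racket $154.51: sporting goods, buyer-exempt → 0% → $0.00
Ski goggles $114.19: sporting goods, buyer-exempt → 0% → $0.00
Total tax = $1.32 + $21.21 = $22.53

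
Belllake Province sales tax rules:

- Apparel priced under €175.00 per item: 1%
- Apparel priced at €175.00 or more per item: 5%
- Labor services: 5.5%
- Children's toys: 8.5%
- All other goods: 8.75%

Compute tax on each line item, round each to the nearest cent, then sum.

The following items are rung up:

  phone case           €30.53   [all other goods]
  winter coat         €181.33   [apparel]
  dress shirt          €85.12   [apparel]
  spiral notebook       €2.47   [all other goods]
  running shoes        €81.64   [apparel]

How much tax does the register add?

€13.63

Phone case €30.53: all other goods → 8.75% → €2.67
Winter coat €181.33: apparel, €175.00 or more → 5% → €9.07
Dress shirt €85.12: apparel, under €175.00 → 1% → €0.85
Spiral notebook €2.47: all other goods → 8.75% → €0.22
Running shoes €81.64: apparel, under €175.00 → 1% → €0.82
Total tax = €2.67 + €9.07 + €0.85 + €0.22 + €0.82 = €13.63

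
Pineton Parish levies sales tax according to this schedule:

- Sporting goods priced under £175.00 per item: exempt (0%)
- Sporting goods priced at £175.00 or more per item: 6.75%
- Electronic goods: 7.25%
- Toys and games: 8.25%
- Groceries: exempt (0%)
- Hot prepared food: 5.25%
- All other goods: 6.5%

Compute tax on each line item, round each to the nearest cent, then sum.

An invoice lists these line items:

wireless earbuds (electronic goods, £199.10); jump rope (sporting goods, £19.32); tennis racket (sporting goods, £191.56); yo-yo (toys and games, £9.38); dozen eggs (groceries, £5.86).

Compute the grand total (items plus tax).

£453.35

Wireless earbuds £199.10: electronic goods → 7.25% → £14.43
Jump rope £19.32: sporting goods, under £175.00 → 0% → £0.00
Tennis racket £191.56: sporting goods, £175.00 or more → 6.75% → £12.93
Yo-yo £9.38: toys and games → 8.25% → £0.77
Dozen eggs £5.86: groceries → 0% → £0.00
Subtotal = £425.22; tax = £28.13; total due = £453.35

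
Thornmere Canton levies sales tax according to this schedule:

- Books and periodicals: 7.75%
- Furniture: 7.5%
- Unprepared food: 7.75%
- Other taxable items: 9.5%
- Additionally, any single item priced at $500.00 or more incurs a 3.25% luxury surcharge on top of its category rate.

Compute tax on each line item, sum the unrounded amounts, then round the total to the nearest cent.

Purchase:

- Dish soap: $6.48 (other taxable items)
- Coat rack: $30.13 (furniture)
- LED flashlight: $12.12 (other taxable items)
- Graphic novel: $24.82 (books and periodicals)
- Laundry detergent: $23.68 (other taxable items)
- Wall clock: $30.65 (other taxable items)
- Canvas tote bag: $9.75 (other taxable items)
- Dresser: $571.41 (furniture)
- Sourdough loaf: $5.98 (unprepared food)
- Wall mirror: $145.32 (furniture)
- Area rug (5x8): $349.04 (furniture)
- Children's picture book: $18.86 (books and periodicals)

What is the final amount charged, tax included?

Dish soap $6.48: other taxable items → 9.5% → $0.6156
Coat rack $30.13: furniture → 7.5% → $2.25975
LED flashlight $12.12: other taxable items → 9.5% → $1.1514
Graphic novel $24.82: books and periodicals → 7.75% → $1.92355
Laundry detergent $23.68: other taxable items → 9.5% → $2.2496
Wall clock $30.65: other taxable items → 9.5% → $2.91175
Canvas tote bag $9.75: other taxable items → 9.5% → $0.92625
Dresser $571.41: furniture → 7.5% + 3.25% surcharge = 10.75% → $61.426575
Sourdough loaf $5.98: unprepared food → 7.75% → $0.46345
Wall mirror $145.32: furniture → 7.5% → $10.899
Area rug (5x8) $349.04: furniture → 7.5% → $26.178
Children's picture book $18.86: books and periodicals → 7.75% → $1.46165
Subtotal = $1228.24; unrounded tax = $112.466575 → $112.47; total due = $1340.71

$1340.71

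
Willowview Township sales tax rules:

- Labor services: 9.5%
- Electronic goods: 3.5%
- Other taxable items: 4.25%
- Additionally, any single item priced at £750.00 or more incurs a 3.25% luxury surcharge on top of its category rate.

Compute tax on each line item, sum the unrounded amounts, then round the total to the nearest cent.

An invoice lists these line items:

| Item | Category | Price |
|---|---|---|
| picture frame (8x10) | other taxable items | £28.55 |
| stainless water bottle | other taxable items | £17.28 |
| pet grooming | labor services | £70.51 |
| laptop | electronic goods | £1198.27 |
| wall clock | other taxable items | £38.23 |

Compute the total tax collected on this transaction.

£91.15

Picture frame (8x10) £28.55: other taxable items → 4.25% → £1.213375
Stainless water bottle £17.28: other taxable items → 4.25% → £0.7344
Pet grooming £70.51: labor services → 9.5% → £6.69845
Laptop £1198.27: electronic goods → 3.5% + 3.25% surcharge = 6.75% → £80.883225
Wall clock £38.23: other taxable items → 4.25% → £1.624775
Unrounded tax sum = £91.154225 → £91.15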